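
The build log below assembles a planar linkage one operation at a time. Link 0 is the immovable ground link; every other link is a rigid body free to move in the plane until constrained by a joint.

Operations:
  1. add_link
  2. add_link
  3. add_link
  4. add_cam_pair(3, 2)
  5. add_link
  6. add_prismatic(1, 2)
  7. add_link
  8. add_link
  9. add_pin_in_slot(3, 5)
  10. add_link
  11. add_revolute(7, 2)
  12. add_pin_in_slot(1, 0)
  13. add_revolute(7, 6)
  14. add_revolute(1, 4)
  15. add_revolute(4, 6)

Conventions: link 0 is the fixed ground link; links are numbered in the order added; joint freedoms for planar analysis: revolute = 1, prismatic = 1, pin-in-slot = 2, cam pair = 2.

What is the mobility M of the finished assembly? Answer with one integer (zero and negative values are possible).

ground; <1,0,0>
#1 <2,0,0>
#2 <3,0,0>
#3 <4,0,0>
C:3↔2 J2 <4,0,1>
#4 <5,0,1>
P:1↔2 J1 <5,1,1>
#5 <6,1,1>
#6 <7,1,1>
PS:3↔5 J2 <7,1,2>
#7 <8,1,2>
R:7↔2 J1 <8,2,2>
PS:1↔0 J2 <8,2,3>
R:7↔6 J1 <8,3,3>
R:1↔4 J1 <8,4,3>
R:4↔6 J1 <8,5,3>
3×7 − 2×5 − 1×3 = 8

M = 8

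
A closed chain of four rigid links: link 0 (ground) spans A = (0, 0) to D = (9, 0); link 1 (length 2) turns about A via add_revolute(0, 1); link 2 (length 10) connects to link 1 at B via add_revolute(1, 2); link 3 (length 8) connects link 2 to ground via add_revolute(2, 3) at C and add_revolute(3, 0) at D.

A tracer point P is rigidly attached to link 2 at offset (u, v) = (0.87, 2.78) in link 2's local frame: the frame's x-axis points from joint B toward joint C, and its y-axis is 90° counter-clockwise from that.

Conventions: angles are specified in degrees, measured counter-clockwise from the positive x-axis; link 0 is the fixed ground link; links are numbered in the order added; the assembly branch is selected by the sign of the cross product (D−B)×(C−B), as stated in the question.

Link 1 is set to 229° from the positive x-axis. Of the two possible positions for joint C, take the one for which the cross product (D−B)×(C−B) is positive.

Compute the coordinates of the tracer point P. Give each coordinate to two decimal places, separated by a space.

A=(0,0), D=(9.00,0)
B = A + 2.00·(cos229°, sin229°) = (-1.3121, -1.5094)
|BD| = 10.4220
circle(B,10.00) ∩ circle(D,8.00): a=6.9381, h=7.2016
  candidates: C₊=(4.5098,6.6211) cross=75.055; C₋=(6.5958,-7.6302) cross=-75.055
  branch + wants cross > 0 → take C=(4.5098,6.6211) (cross=75.055)
ex = (C−B)/|BC| = (0.5822,0.8130); ey = (-0.8130,0.5822)
P = B + 0.87·ex + 2.78·ey = (-3.0659,0.8164)

-3.07 0.82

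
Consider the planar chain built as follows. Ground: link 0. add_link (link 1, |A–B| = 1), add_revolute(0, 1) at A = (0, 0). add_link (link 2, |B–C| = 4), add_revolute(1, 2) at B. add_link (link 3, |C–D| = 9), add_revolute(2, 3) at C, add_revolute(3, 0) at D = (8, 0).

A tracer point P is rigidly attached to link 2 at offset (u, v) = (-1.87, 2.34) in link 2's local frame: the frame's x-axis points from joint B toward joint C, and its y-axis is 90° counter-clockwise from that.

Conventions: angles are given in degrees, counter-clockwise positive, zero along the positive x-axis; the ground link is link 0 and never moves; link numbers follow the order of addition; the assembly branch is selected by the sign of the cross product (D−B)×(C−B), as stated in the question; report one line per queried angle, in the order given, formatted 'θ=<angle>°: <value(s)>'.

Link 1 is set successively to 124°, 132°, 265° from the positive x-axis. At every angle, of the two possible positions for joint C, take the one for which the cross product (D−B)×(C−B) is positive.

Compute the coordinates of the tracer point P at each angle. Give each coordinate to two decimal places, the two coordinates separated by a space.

A=(0,0), D=(8.00,0)
θ=124°: B = A + 1.00·(cos124°, sin124°) = (-0.5592, 0.8290)
θ=124°: |BD| = 8.5992
θ=124°: circle(B,4.00) ∩ circle(D,9.00): a=0.5202, h=3.9660
θ=124°:   candidates: C₊=(0.3410,4.7264) cross=34.105; C₋=(-0.4237,-3.1687) cross=-34.105
θ=124°:   branch + wants cross > 0 → take C=(0.3410,4.7264) (cross=34.105)
θ=124°: ex = (C−B)/|BC| = (0.2250,0.9743); ey = (-0.9743,0.2250)
θ=124°: P = B + -1.87·ex + 2.34·ey = (-3.2600,-0.4664)
θ=132°: B = A + 1.00·(cos132°, sin132°) = (-0.6691, 0.7431)
θ=132°: |BD| = 8.7009
θ=132°: circle(B,4.00) ∩ circle(D,9.00): a=0.6152, h=3.9524
θ=132°:   candidates: C₊=(0.2814,4.6286) cross=34.390; C₋=(-0.3937,-3.2474) cross=-34.390
θ=132°:   branch + wants cross > 0 → take C=(0.2814,4.6286) (cross=34.390)
θ=132°: ex = (C−B)/|BC| = (0.2376,0.9714); ey = (-0.9714,0.2376)
θ=132°: P = B + -1.87·ex + 2.34·ey = (-3.3865,-0.5172)
θ=265°: B = A + 1.00·(cos265°, sin265°) = (-0.0872, -0.9962)
θ=265°: |BD| = 8.1483
θ=265°: circle(B,4.00) ∩ circle(D,9.00): a=0.0856, h=3.9991
θ=265°:   candidates: C₊=(-0.4911,2.9834) cross=32.586; C₋=(0.4867,-4.9548) cross=-32.586
θ=265°:   branch + wants cross > 0 → take C=(-0.4911,2.9834) (cross=32.586)
θ=265°: ex = (C−B)/|BC| = (-0.1010,0.9949); ey = (-0.9949,-0.1010)
θ=265°: P = B + -1.87·ex + 2.34·ey = (-2.2263,-3.0930)

θ=124°: -3.26 -0.47
θ=132°: -3.39 -0.52
θ=265°: -2.23 -3.09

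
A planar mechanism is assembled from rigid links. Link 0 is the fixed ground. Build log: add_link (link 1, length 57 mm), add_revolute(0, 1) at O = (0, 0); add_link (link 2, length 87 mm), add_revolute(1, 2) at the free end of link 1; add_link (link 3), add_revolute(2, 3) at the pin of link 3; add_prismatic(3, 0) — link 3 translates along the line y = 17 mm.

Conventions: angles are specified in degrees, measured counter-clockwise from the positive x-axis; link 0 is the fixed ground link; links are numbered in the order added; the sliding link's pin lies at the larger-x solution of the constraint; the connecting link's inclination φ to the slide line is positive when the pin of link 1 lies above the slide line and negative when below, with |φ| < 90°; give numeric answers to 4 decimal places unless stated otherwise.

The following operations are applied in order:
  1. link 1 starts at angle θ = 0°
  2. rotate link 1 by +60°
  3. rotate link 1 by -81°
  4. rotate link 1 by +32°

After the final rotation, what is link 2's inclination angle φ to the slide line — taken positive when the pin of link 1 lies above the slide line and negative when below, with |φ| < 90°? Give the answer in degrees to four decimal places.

geometry: r = 57 mm, L = 87 mm, e = 17 mm; θ starts at 0°
rotate link 1 by +60°: θ ← 0° +60° = 60°
rotate link 1 by -81°: θ ← 60° -81° = -21°
rotate link 1 by +32°: θ ← -21° +32° = 11°
h = r sin θ − e = 10.876113 − 17 = -6.123887
sin φ = h / L = -6.123887 / 87 = -0.07038951
φ = arcsin(-0.07038951) = -4.036360°

-4.0364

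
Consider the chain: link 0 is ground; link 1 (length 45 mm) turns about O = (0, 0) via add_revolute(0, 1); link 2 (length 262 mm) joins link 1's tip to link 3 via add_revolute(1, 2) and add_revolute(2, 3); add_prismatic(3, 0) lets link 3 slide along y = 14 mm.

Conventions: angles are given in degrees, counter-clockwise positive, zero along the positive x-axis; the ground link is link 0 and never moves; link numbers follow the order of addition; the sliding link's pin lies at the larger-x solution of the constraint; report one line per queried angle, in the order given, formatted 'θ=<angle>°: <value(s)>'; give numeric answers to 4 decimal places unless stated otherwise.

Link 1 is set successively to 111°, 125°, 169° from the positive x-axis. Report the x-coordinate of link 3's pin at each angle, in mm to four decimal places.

geometry: r = 45 mm, L = 262 mm, e = 14 mm
θ=111°: crank pin P = (r cos θ, r sin θ) = (-16.126558, 42.011119)
θ=111°: h = r sin θ − e = 42.011119 − 14 = 28.011119
θ=111°: x = r cos θ + √(L² − h²) = -16.126558 + 260.498325 = 244.371767
θ=125°: crank pin P = (r cos θ, r sin θ) = (-25.810940, 36.861842)
θ=125°: h = r sin θ − e = 36.861842 − 14 = 22.861842
θ=125°: x = r cos θ + √(L² − h²) = -25.810940 + 261.000644 = 235.189704
θ=169°: crank pin P = (r cos θ, r sin θ) = (-44.173223, 8.586405)
θ=169°: h = r sin θ − e = 8.586405 − 14 = -5.413595
θ=169°: x = r cos θ + √(L² − h²) = -44.173223 + 261.944065 = 217.770841

θ=111°: 244.3718
θ=125°: 235.1897
θ=169°: 217.7708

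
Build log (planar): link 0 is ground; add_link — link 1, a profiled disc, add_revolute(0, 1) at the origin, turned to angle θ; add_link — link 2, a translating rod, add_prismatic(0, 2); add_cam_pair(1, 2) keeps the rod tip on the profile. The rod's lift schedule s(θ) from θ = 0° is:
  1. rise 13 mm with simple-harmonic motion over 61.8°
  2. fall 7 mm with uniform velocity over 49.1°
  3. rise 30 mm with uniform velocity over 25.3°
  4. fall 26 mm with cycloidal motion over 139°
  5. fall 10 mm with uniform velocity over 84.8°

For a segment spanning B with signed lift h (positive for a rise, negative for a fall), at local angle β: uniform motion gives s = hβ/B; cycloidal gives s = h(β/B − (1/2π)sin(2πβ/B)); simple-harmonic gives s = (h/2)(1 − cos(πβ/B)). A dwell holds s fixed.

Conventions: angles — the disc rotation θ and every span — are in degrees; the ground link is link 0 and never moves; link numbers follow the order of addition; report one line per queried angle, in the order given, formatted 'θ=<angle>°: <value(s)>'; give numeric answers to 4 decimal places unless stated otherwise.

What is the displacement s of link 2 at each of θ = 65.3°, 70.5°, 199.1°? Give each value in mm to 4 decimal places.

seg 1 [0°–61.8°] simple-harmonic, h=13: full span → s += 13 → s = 13.0000
seg 2 [61.8°–110.9°] uniform, h=-7: θ=65.3° here. β=3.5, B=49.1. -7·3.5/49.1 = -0.4990 → s = 12.5010
seg 2 [61.8°–110.9°] uniform, h=-7: θ=70.5° here. β=8.7, B=49.1. -7·8.7/49.1 = -1.2403 → s = 11.7597
seg 2 [61.8°–110.9°] uniform, h=-7: full span → s += -7 → s = 6.0000
seg 3 [110.9°–136.2°] uniform, h=30: full span → s += 30 → s = 36.0000
seg 4 [136.2°–275.2°] cycloidal, h=-26: θ=199.1° here. β=62.9, B=139. -26·(0.4525 − sin(2π·0.4525)/(2π)) = -10.5492 → s = 25.4508

θ=65.3°: 12.5010
θ=70.5°: 11.7597
θ=199.1°: 25.4508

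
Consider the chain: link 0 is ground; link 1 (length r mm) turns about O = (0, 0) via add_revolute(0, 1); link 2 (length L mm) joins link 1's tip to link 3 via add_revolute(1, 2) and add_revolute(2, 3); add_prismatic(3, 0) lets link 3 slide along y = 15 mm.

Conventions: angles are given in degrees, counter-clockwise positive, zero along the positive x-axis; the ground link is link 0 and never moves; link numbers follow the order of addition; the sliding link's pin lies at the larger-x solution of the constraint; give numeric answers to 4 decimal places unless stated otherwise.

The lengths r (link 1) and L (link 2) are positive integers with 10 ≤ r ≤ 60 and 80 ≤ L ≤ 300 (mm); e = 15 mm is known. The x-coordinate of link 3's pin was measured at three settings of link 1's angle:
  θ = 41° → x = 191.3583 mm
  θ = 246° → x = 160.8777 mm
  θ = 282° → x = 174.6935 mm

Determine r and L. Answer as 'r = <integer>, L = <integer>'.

constraint per measurement: (x − r cos θ)² + (r sin θ − e)² = L²
subtracting the θ₁ and θ₂ equations cancels the r² and L² terms:
r = (x₁² − x₂²) / (2[(x₁cos θ₁ + e sin θ₁) − (x₂cos θ₂ + e sin θ₂)]) = 23.0000 → r = 23
L² = (x₁ − r cos θ₁)² + (r sin θ₁ − e)² = 30276.0009 → L = 174.0000 → L = 174
check at θ₃=282°: x = 174.6935 (printed 174.6935) ✓

r = 23, L = 174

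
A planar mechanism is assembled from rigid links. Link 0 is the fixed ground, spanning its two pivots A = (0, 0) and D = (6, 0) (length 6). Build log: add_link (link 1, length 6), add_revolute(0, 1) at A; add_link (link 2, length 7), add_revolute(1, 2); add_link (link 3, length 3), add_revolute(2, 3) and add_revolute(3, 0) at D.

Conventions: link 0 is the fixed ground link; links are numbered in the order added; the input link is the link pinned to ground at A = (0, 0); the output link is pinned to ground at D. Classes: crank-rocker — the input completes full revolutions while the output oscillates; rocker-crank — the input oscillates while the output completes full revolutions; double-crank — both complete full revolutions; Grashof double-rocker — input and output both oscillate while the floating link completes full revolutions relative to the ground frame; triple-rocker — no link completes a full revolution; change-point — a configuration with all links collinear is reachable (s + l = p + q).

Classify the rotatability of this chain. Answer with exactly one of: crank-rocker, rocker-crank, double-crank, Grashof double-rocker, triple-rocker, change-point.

lengths: ground=6, input=6, coupler=7, output=3
sorted: s=3 (shortest), l=7 (longest), p+q=12
s + l = 10 vs p + q = 12
s + l < p + q (Grashof) with shortest = output link → rocker-crank

rocker-crank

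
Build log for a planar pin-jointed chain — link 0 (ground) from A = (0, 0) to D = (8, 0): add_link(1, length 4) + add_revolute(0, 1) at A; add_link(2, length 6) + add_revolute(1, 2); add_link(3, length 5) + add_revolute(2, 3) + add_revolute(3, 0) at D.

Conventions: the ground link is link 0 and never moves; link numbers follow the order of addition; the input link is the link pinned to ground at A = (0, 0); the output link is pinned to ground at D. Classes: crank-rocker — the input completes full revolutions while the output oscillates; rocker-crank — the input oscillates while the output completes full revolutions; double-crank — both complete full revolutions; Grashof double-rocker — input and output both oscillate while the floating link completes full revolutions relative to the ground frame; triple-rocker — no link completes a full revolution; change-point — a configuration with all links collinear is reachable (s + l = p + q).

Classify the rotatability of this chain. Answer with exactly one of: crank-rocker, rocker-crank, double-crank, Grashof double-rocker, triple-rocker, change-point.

lengths: ground=8, input=4, coupler=6, output=5
sorted: s=4 (shortest), l=8 (longest), p+q=11
s + l = 12 vs p + q = 11
s + l > p + q → non-Grashof → no link fully rotates → triple-rocker

triple-rocker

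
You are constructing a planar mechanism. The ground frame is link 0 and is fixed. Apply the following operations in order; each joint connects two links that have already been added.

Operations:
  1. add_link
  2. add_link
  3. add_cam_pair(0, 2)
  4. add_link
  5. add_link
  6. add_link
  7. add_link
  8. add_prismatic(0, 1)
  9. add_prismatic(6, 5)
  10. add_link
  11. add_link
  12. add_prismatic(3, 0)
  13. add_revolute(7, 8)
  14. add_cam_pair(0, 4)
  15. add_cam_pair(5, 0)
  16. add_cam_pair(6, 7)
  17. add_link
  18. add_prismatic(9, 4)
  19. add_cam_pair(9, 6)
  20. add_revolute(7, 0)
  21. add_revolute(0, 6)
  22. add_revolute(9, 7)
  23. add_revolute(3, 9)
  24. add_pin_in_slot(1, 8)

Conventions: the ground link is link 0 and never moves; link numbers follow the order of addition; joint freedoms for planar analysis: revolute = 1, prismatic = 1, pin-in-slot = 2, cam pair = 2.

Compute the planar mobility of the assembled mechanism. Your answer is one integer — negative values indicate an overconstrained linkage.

link 0 = ground. State L|J1|J2 = 1|0|0
+link1  2|0|0
+link2  3|0|0
C(0,2) f=2→J2  3|0|1
+link3  4|0|1
+link4  5|0|1
+link5  6|0|1
+link6  7|0|1
P(0,1) f=1→J1  7|1|1
P(6,5) f=1→J1  7|2|1
+link7  8|2|1
+link8  9|2|1
P(3,0) f=1→J1  9|3|1
R(7,8) f=1→J1  9|4|1
C(0,4) f=2→J2  9|4|2
C(5,0) f=2→J2  9|4|3
C(6,7) f=2→J2  9|4|4
+link9  10|4|4
P(9,4) f=1→J1  10|5|4
C(9,6) f=2→J2  10|5|5
R(7,0) f=1→J1  10|6|5
R(0,6) f=1→J1  10|7|5
R(9,7) f=1→J1  10|8|5
R(3,9) f=1→J1  10|9|5
PS(1,8) f=2→J2  10|9|6
M = 3(10−1)−2·9−6 = 27−18−6 = 3

M = 3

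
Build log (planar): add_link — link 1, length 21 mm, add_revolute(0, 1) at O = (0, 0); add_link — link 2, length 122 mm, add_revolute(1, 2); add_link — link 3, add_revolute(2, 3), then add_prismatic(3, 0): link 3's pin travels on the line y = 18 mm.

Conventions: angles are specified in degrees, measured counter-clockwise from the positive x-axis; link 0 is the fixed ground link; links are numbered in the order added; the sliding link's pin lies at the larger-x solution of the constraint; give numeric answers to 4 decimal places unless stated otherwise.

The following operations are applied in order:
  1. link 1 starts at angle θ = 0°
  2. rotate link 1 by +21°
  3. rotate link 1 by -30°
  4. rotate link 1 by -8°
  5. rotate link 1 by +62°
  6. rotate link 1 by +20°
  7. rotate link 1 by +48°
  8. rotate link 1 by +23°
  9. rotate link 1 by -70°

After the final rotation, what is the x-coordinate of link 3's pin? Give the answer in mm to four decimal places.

geometry: r = 21 mm, L = 122 mm, e = 18 mm; θ starts at 0°
rotate link 1 by +21°: θ ← 0° +21° = 21°
rotate link 1 by -30°: θ ← 21° -30° = -9°
rotate link 1 by -8°: θ ← -9° -8° = -17°
rotate link 1 by +62°: θ ← -17° +62° = 45°
rotate link 1 by +20°: θ ← 45° +20° = 65°
rotate link 1 by +48°: θ ← 65° +48° = 113°
rotate link 1 by +23°: θ ← 113° +23° = 136°
rotate link 1 by -70°: θ ← 136° -70° = 66°
crank pin P = (r cos θ, r sin θ) = (8.541470, 19.184455)
h = r sin θ − e = 19.184455 − 18 = 1.184455
x = r cos θ + √(L² − h²) = 8.541470 + 121.994250 = 130.535720

130.5357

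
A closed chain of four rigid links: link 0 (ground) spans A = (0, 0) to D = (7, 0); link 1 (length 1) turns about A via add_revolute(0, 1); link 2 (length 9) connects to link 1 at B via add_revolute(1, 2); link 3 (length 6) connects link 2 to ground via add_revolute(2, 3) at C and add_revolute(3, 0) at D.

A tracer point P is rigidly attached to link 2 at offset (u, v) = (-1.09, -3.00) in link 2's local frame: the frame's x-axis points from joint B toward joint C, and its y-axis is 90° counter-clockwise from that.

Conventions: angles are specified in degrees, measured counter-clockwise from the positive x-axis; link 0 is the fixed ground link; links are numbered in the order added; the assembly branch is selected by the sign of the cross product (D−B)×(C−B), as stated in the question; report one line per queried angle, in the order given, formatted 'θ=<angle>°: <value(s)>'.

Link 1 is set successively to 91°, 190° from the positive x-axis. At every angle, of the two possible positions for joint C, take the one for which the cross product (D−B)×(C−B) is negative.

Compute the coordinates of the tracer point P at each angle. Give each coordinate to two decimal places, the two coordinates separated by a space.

A=(0,0), D=(7.00,0)
θ=91°: B = A + 1.00·(cos91°, sin91°) = (-0.0175, 0.9998)
θ=91°: |BD| = 7.0883
θ=91°: circle(B,9.00) ∩ circle(D,6.00): a=6.7184, h=5.9886
θ=91°:   candidates: C₊=(7.4785,5.9809) cross=42.449; C₋=(5.7890,-5.8765) cross=-42.449
θ=91°:   branch - wants cross < 0 → take C=(5.7890,-5.8765) (cross=-42.449)
θ=91°: ex = (C−B)/|BC| = (0.6452,-0.7640); ey = (0.7640,0.6452)
θ=91°: P = B + -1.09·ex + -3.00·ey = (-3.0128,-0.1028)
θ=190°: B = A + 1.00·(cos190°, sin190°) = (-0.9848, -0.1736)
θ=190°: |BD| = 7.9867
θ=190°: circle(B,9.00) ∩ circle(D,6.00): a=6.8105, h=5.8836
θ=190°:   candidates: C₊=(5.6962,5.8566) cross=46.990; C₋=(5.9520,-5.9078) cross=-46.990
θ=190°:   branch - wants cross < 0 → take C=(5.9520,-5.9078) (cross=-46.990)
θ=190°: ex = (C−B)/|BC| = (0.7708,-0.6371); ey = (0.6371,0.7708)
θ=190°: P = B + -1.09·ex + -3.00·ey = (-3.7363,-1.7915)

θ=91°: -3.01 -0.10
θ=190°: -3.74 -1.79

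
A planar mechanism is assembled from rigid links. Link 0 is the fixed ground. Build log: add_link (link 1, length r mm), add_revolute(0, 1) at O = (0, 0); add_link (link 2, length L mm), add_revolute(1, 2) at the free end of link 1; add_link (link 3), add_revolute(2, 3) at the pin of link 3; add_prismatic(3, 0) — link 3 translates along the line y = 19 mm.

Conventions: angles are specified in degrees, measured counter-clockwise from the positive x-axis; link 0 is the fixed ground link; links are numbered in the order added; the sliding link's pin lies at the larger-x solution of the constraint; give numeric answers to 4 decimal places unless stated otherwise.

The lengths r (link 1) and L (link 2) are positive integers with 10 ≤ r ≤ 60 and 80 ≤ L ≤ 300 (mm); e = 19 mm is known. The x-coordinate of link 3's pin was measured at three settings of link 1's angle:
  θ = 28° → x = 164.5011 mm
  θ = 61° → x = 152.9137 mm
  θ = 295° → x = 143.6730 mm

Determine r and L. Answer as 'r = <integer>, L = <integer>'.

constraint per measurement: (x − r cos θ)² + (r sin θ − e)² = L²
subtracting the θ₁ and θ₂ equations cancels the r² and L² terms:
r = (x₁² − x₂²) / (2[(x₁cos θ₁ + e sin θ₁) − (x₂cos θ₂ + e sin θ₂)]) = 29.0000 → r = 29
L² = (x₁ − r cos θ₁)² + (r sin θ₁ − e)² = 19320.9949 → L = 139.0000 → L = 139
check at θ₃=295°: x = 143.6730 (printed 143.6730) ✓

r = 29, L = 139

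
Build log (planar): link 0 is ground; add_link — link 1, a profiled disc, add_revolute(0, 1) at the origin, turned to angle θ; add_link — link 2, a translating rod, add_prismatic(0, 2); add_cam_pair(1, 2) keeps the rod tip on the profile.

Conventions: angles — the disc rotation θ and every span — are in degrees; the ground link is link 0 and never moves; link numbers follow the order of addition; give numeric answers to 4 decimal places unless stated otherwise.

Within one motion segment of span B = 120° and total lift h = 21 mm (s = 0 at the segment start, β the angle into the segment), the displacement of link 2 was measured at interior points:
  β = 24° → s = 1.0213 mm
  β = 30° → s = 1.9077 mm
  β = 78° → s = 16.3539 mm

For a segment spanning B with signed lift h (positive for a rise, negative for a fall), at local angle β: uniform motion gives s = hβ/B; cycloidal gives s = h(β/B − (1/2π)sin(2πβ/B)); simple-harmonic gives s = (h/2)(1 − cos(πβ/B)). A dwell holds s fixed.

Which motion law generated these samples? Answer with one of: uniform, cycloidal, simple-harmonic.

candidates at β/B = r: uniform s = h·r (linear in β); cycloidal s = h·(r − sin(2πr)/(2π)); simple-harmonic s = (h/2)(1 − cos(πr))
β=24°: printed 1.0213 | uniform 4.2000, cycloidal 1.0213, simple-harmonic 2.0053
β=30°: printed 1.9077 | uniform 5.2500, cycloidal 1.9077, simple-harmonic 3.0754
β=78°: printed 16.3539 | uniform 13.6500, cycloidal 16.3539, simple-harmonic 15.2669
only one law matches every sample → cycloidal

cycloidal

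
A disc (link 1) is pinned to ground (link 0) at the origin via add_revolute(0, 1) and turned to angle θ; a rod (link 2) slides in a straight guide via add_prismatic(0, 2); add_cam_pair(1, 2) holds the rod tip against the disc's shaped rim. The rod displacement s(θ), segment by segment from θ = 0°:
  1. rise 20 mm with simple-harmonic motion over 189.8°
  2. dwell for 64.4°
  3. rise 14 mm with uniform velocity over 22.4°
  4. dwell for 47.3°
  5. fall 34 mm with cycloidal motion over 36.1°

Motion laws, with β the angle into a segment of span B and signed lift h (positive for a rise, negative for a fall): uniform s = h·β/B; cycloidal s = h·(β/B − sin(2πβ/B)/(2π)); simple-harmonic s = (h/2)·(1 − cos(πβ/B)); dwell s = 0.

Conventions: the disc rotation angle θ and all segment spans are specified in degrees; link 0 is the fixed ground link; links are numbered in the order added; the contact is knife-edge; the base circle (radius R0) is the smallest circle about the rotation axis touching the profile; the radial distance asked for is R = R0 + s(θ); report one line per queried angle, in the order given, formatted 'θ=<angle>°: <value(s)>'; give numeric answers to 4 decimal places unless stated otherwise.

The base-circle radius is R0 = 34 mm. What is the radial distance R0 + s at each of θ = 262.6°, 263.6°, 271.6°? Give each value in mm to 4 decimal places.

segment 1 (0° to 189.8°, simple-harmonic, h = 20) is passed completely: s = 0.0000 + (20) = 20.0000
segment 2 (189.8° to 254.2°, dwell): s unchanged at 20.0000
θ = 262.6° falls in segment 3 (254.2° to 276.6°, uniform, h = 14): β = 262.6 − 254.2 = 8.4°, B = 22.4°; Δs = 14·8.4/22.4 = 5.2500; s = 20.0000 + 5.2500 = 25.2500
θ = 263.6° falls in segment 3 (254.2° to 276.6°, uniform, h = 14): β = 263.6 − 254.2 = 9.4°, B = 22.4°; Δs = 14·9.4/22.4 = 5.8750; s = 20.0000 + 5.8750 = 25.8750
θ = 271.6° falls in segment 3 (254.2° to 276.6°, uniform, h = 14): β = 271.6 − 254.2 = 17.4°, B = 22.4°; Δs = 14·17.4/22.4 = 10.8750; s = 20.0000 + 10.8750 = 30.8750
θ=262.6°: R = R0 + s = 34 + 25.2500 = 59.2500
θ=263.6°: R = R0 + s = 34 + 25.8750 = 59.8750
θ=271.6°: R = R0 + s = 34 + 30.8750 = 64.8750

θ=262.6°: 59.2500
θ=263.6°: 59.8750
θ=271.6°: 64.8750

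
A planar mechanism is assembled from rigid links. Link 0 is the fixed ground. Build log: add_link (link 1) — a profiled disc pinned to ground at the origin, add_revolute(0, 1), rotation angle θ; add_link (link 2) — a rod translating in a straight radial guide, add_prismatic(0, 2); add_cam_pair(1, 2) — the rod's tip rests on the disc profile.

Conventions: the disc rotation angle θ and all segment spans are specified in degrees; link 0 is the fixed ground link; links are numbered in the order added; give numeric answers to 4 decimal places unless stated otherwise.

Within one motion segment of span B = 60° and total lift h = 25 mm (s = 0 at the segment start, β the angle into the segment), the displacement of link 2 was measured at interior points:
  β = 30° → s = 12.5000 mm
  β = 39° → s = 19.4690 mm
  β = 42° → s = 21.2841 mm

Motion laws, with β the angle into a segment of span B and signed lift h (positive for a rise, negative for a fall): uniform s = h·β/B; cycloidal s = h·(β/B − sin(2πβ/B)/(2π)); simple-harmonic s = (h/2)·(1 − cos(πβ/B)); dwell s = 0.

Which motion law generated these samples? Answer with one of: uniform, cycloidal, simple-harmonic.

candidates at β/B = r: uniform s = h·r (linear in β); cycloidal s = h·(r − sin(2πr)/(2π)); simple-harmonic s = (h/2)(1 − cos(πr))
β=30°: printed 12.5000 | uniform 12.5000, cycloidal 12.5000, simple-harmonic 12.5000
β=39°: printed 19.4690 | uniform 16.2500, cycloidal 19.4690, simple-harmonic 18.1749
β=42°: printed 21.2841 | uniform 17.5000, cycloidal 21.2841, simple-harmonic 19.8473
only one law matches every sample → cycloidal

cycloidal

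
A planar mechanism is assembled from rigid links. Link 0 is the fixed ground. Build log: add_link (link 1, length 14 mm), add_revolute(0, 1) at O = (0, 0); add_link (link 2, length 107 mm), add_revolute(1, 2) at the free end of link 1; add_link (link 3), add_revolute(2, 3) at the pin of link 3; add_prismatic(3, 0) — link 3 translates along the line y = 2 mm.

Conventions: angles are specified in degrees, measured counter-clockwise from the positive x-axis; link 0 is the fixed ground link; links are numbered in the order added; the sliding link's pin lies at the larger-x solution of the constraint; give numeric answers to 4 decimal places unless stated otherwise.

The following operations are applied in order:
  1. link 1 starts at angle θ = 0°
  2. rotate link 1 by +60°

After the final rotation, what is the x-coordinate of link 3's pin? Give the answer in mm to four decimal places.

geometry: r = 14 mm, L = 107 mm, e = 2 mm; θ starts at 0°
rotate link 1 by +60°: θ ← 0° +60° = 60°
crank pin P = (r cos θ, r sin θ) = (7.000000, 12.124356)
h = r sin θ − e = 12.124356 − 2 = 10.124356
x = r cos θ + √(L² − h²) = 7.000000 + 106.519939 = 113.519939

113.5199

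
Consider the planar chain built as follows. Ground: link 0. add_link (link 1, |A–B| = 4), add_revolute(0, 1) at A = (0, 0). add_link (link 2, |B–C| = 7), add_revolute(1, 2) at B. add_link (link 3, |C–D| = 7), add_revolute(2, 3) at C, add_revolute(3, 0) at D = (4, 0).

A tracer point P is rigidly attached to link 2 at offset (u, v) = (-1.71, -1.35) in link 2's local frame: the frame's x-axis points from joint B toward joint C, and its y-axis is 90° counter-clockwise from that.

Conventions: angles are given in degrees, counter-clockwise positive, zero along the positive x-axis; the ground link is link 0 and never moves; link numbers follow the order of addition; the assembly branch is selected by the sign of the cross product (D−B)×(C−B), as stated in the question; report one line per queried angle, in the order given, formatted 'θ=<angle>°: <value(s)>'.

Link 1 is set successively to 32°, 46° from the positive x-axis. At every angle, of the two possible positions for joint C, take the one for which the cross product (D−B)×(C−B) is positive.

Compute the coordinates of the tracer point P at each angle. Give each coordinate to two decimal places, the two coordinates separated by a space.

A=(0,0), D=(4.00,0)
θ=32°: B = A + 4.00·(cos32°, sin32°) = (3.3922, 2.1197)
θ=32°: |BD| = 2.2051
θ=32°: circle(B,7.00) ∩ circle(D,7.00): a=1.1025, h=6.9126
θ=32°:   candidates: C₊=(10.3409,2.9652) cross=15.243; C₋=(-2.9487,-0.8455) cross=-15.243
θ=32°:   branch + wants cross > 0 → take C=(10.3409,2.9652) (cross=15.243)
θ=32°: ex = (C−B)/|BC| = (0.9927,0.1208); ey = (-0.1208,0.9927)
θ=32°: P = B + -1.71·ex + -1.35·ey = (1.8578,0.5730)
θ=46°: B = A + 4.00·(cos46°, sin46°) = (2.7786, 2.8774)
θ=46°: |BD| = 3.1258
θ=46°: circle(B,7.00) ∩ circle(D,7.00): a=1.5629, h=6.8233
θ=46°:   candidates: C₊=(9.6702,4.1048) cross=21.329; C₋=(-2.8916,-1.2274) cross=-21.329
θ=46°:   branch + wants cross > 0 → take C=(9.6702,4.1048) (cross=21.329)
θ=46°: ex = (C−B)/|BC| = (0.9845,0.1753); ey = (-0.1753,0.9845)
θ=46°: P = B + -1.71·ex + -1.35·ey = (1.3318,1.2484)

θ=32°: 1.86 0.57
θ=46°: 1.33 1.25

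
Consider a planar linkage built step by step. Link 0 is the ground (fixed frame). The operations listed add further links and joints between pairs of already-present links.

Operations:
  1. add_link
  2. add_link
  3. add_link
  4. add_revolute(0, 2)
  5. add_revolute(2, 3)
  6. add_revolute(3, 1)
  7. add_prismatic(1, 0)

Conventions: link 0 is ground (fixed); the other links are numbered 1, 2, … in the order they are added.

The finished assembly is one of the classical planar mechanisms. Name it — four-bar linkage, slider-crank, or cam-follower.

links: 4 (incl. ground); joints: 3 revolute, 1 prismatic, 0 higher (cam) pair, forming one closed loop
4 links, 3 revolutes + 1 prismatic in one loop → slider-crank

slider-crank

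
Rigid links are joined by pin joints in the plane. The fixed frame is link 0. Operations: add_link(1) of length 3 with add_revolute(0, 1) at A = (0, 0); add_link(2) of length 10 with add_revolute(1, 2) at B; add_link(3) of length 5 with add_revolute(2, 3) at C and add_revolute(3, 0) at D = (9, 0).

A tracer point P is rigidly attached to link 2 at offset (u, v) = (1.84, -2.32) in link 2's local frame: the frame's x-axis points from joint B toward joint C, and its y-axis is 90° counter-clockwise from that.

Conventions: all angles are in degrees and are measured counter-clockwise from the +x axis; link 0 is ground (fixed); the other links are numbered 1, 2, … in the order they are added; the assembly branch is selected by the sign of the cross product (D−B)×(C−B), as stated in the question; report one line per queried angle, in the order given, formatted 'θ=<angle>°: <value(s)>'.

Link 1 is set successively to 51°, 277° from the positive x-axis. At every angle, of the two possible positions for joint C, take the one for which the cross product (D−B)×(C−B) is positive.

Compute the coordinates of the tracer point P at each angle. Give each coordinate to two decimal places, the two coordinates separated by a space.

A=(0,0), D=(9.00,0)
θ=51°: B = A + 3.00·(cos51°, sin51°) = (1.8880, 2.3314)
θ=51°: |BD| = 7.4844
θ=51°: circle(B,10.00) ∩ circle(D,5.00): a=8.7526, h=4.8365
θ=51°:   candidates: C₊=(11.7117,4.2008) cross=36.198; C₋=(8.6985,-4.9909) cross=-36.198
θ=51°:   branch + wants cross > 0 → take C=(11.7117,4.2008) (cross=36.198)
θ=51°: ex = (C−B)/|BC| = (0.9824,0.1869); ey = (-0.1869,0.9824)
θ=51°: P = B + 1.84·ex + -2.32·ey = (4.1292,0.3963)
θ=277°: B = A + 3.00·(cos277°, sin277°) = (0.3656, -2.9776)
θ=277°: |BD| = 9.1334
θ=277°: circle(B,10.00) ∩ circle(D,5.00): a=8.6725, h=4.9787
θ=277°:   candidates: C₊=(6.9411,4.5564) cross=45.473; C₋=(10.1874,-4.8570) cross=-45.473
θ=277°:   branch + wants cross > 0 → take C=(6.9411,4.5564) (cross=45.473)
θ=277°: ex = (C−B)/|BC| = (0.6576,0.7534); ey = (-0.7534,0.6576)
θ=277°: P = B + 1.84·ex + -2.32·ey = (3.3234,-3.1169)

θ=51°: 4.13 0.40
θ=277°: 3.32 -3.12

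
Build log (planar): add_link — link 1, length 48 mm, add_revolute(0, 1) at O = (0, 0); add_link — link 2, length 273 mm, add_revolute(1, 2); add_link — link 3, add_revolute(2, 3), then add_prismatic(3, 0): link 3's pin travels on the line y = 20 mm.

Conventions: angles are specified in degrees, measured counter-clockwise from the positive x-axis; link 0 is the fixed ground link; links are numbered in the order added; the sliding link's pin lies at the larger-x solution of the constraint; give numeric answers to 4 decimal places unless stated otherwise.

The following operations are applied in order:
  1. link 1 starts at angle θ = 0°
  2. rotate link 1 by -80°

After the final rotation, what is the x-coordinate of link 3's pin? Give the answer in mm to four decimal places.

geometry: r = 48 mm, L = 273 mm, e = 20 mm; θ starts at 0°
rotate link 1 by -80°: θ ← 0° -80° = -80°
crank pin P = (r cos θ, r sin θ) = (8.335113, -47.270772)
h = r sin θ − e = -47.270772 − 20 = -67.270772
x = r cos θ + √(L² − h²) = 8.335113 + 264.582016 = 272.917129

272.9171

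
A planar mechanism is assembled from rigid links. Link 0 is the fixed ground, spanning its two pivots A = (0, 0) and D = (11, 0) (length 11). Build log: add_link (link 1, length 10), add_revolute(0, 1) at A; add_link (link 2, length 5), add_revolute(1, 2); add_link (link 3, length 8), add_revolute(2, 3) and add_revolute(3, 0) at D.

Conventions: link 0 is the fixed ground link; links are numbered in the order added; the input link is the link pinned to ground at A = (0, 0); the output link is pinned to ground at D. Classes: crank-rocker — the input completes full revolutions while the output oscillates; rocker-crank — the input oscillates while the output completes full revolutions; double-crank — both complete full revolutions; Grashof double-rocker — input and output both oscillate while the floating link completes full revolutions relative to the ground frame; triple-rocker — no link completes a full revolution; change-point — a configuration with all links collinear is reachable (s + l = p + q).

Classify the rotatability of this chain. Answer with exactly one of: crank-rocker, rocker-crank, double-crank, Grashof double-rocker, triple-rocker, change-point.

lengths: ground=11, input=10, coupler=5, output=8
sorted: s=5 (shortest), l=11 (longest), p+q=18
s + l = 16 vs p + q = 18
s + l < p + q (Grashof) with shortest = coupler link → Grashof double-rocker

Grashof double-rocker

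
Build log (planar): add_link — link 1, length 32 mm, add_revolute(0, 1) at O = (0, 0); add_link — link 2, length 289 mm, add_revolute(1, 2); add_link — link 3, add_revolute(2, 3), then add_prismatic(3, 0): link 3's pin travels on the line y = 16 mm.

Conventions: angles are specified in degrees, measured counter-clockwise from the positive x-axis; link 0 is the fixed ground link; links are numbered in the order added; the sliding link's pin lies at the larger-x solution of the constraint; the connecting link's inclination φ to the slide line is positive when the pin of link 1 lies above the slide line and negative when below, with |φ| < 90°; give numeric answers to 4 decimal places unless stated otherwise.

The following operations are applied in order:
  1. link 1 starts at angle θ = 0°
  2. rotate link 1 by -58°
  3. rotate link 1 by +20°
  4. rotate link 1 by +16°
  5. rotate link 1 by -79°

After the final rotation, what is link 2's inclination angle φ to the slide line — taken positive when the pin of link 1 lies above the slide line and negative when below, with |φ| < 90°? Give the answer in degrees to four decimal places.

geometry: r = 32 mm, L = 289 mm, e = 16 mm; θ starts at 0°
rotate link 1 by -58°: θ ← 0° -58° = -58°
rotate link 1 by +20°: θ ← -58° +20° = -38°
rotate link 1 by +16°: θ ← -38° +16° = -22°
rotate link 1 by -79°: θ ← -22° -79° = -101°
h = r sin θ − e = -31.412070 − 16 = -47.412070
sin φ = h / L = -47.412070 / 289 = -0.16405561
φ = arcsin(-0.16405561) = -9.442377°

-9.4424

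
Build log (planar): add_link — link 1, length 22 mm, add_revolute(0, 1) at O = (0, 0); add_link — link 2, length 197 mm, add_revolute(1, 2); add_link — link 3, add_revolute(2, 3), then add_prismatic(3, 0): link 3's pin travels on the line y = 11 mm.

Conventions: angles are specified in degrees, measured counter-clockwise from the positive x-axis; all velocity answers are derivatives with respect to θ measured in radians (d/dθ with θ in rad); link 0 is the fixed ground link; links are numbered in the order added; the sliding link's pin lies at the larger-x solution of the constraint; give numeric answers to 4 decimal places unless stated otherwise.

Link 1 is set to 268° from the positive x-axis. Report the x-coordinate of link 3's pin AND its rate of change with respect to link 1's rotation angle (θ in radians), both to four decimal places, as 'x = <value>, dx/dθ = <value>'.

geometry: r = 22 mm, L = 197 mm, e = 11 mm
crank pin P = (r cos θ, r sin θ) = (-0.767789, -21.986598)
h = r sin θ − e = -21.986598 − 11 = -32.986598
x = r cos θ + √(L² − h²) = -0.767789 + 194.218651 = 193.450862
dx/dθ = −r sin θ − h·r cos θ/√(L² − h²) (θ in radians; h = -32.986598) = 21.856195

x = 193.4509, dx/dθ = 21.8562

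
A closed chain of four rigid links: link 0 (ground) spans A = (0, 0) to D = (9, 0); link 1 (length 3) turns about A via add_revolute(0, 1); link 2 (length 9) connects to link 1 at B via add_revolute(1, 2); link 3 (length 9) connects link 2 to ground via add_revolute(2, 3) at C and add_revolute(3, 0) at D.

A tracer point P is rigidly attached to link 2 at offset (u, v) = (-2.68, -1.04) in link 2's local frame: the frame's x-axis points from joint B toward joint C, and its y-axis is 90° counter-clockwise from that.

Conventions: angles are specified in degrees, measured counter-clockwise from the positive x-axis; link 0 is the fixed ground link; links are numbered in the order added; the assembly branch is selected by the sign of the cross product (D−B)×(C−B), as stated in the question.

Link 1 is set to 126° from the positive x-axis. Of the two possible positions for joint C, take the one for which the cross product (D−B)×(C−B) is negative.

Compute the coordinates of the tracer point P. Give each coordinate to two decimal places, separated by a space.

A=(0,0), D=(9.00,0)
B = A + 3.00·(cos126°, sin126°) = (-1.7634, 2.4271)
|BD| = 11.0336
circle(B,9.00) ∩ circle(D,9.00): a=5.5168, h=7.1109
  candidates: C₊=(5.1825,8.1503) cross=78.459; C₋=(2.0541,-5.7232) cross=-78.459
  branch - wants cross < 0 → take C=(2.0541,-5.7232) (cross=-78.459)
ex = (C−B)/|BC| = (0.4242,-0.9056); ey = (0.9056,0.4242)
P = B + -2.68·ex + -1.04·ey = (-3.8419,4.4129)

-3.84 4.41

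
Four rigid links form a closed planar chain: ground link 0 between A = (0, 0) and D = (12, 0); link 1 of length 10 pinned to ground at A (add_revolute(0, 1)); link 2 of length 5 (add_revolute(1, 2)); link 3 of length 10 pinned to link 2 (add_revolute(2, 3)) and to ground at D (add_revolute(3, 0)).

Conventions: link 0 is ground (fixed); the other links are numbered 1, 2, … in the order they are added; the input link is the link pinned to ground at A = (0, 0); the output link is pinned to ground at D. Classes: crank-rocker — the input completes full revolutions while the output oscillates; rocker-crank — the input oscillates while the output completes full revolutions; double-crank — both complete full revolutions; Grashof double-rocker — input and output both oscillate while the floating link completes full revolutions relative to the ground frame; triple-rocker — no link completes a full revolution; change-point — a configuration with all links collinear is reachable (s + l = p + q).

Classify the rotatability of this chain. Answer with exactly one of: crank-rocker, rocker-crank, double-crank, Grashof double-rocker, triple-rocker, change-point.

lengths: ground=12, input=10, coupler=5, output=10
sorted: s=5 (shortest), l=12 (longest), p+q=20
s + l = 17 vs p + q = 20
s + l < p + q (Grashof) with shortest = coupler link → Grashof double-rocker

Grashof double-rocker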